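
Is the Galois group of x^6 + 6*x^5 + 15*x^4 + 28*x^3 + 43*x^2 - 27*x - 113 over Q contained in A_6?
The polynomial is irreducible of degree 6 over Q. Its discriminant is 156163399280261, which is not a perfect square. A Galois group lies in the alternating group exactly when the discriminant is a square in Q, so the Galois group (S_6) is not contained in A_6.

No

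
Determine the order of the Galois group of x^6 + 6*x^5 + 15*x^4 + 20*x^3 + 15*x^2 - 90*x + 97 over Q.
The degree of the splitting field over Q equals the order of the Galois group, so first determine the group. The polynomial f is an irreducible sextic over Q, so G = Gal(f/Q) is one of the 16 transitive subgroups 6T1, ..., 6T16 of S_6. The discriminant of f is -9727331052552192, which is not a perfect square, so G is not contained in A_6. The transitive groups of degree 6 not contained in A_6 are: C_6 (6T1, order 6), S_3 (6T2, order 6), D_6 (6T3, order 12), C_3 x S_3 (6T5, order 18), A_4 x C_2 (6T6, order 24), S_4 (6T8, order 24), S_3 x S_3 (6T9, order 36), S_4 x C_2 (6T11, order 48), (S_3 x S_3) : C_2 (6T13, order 72), PGL(2,5) (6T14, order 120), S_6 (6T16, order 720). By Dedekind's theorem, for a prime p not dividing disc(f) the degrees of the irreducible factors of f mod p form the cycle type of an element of G. Factoring f modulo the 27 such primes p <= 127 (skipping 2, 3, 17, 43, which divide the discriminant), each new pattern first appears at: mod 5: f = (x^6 + x^5 + 2), pattern 6; mod 7: f = (x + 3)(x^2 + 3x + 5)(x^3 + x + 6), pattern 3+2+1; mod 11: f = (x^2 + 9x + 5)(x^4 + 8x^3 + 4x^2 + 10x + 4), pattern 4+2; mod 13: f = (x + 4)(x + 7)(x^2 + 11)(x^2 + 8x + 5), pattern 2+2+1+1; mod 61: f = (x + 20)(x + 42)(x + 54)(x + 58)(x^2 + 15x + 31), pattern 2+1+1+1+1; mod 97: f = (x)(x + 74)(x + 78)(x^3 + 48x^2 + 42x + 14), pattern 3+1+1+1; mod 113: f = (x^2 + 25x + 105)(x^2 + 100x + 48)(x^2 + 107x + 33), pattern 2+2+2; mod 127: f = (x^3 + 52x^2 + 46x + 36)(x^3 + 81x^2 + 75x + 105), pattern 3+3. No other pattern occurs in this range, so the set of observed cycle types is {6, 3+2+1, 4+2, 2+2+1+1, 2+1+1+1+1, 3+1+1+1, 2+2+2, 3+3}. The candidates containing elements of all these cycle types are (S_3 x S_3) : C_2 (6T13) of order 72, S_6 (6T16) of order 720; the others are excluded. The observed types are precisely the cycle types that occur in (S_3 x S_3) : C_2 (6T13) (apart from the identity). Each of the other remaining candidates has further cycle types, and by the Chebotarev density theorem the matching factorization patterns would occur for a proportion of primes equal to their share of the group: S_6 (6T16) additionally contains elements of type 5+1, 4+1+1 (234 of its 720 elements, about 32% of primes). None of the 27 primes tested shows any such pattern (for each of these groups the chance of that is below 10^-4), which rules them out. Hence G = (S_3 x S_3) : C_2 (6T13), of order 72. The Galois group (S_3 x S_3) : C_2 (6T13) has order 72, so the splitting field has degree 72 over Q.

72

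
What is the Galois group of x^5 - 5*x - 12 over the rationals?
The polynomial f is an irreducible quintic over Q, so G = Gal(f/Q) is a transitive subgroup of S_5: one of C_5 (5T1, order 5), D_5 (5T2, order 10), F_20 (5T3, order 20), A_5 (5T4, order 60) or S_5 (5T5, order 120). The discriminant of f is 64000000 = 8000^2, a perfect square, so G is contained in A_5. The transitive groups of degree 5 contained in A_5 are: C_5 (5T1, order 5), D_5 (5T2, order 10), A_5 (5T4, order 60). By Dedekind's theorem, for a prime p not dividing disc(f) the degrees of the irreducible factors of f mod p form the cycle type of an element of G. Factoring f modulo the 23 such primes p <= 97 (skipping 2, 5, which divide the discriminant), each new pattern first appears at: mod 3: f = (x)(x^2 + x + 2)(x^2 + 2x + 2), pattern 2+2+1; mod 7: f = (x^5 + 2x + 2), pattern 5. No other pattern occurs in this range, so the set of observed cycle types is {2+2+1, 5}. The candidates containing elements of all these cycle types are D_5 (5T2) of order 10, A_5 (5T4) of order 60; the others are excluded. The observed types are precisely the cycle types that occur in D_5 (5T2) (apart from the identity). Each of the other remaining candidates has further cycle types, and by the Chebotarev density theorem the matching factorization patterns would occur for a proportion of primes equal to their share of the group: A_5 (5T4) additionally contains elements of type 3+1+1 (20 of its 60 elements, about 33% of primes). None of the 23 primes tested shows any such pattern (for each of these groups the chance of that is below 10^-4), which rules them out. Hence G = D_5 (5T2), of order 10.

D_5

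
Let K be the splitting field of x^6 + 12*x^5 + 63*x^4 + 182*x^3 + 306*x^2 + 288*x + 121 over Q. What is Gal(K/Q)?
The polynomial f is an irreducible sextic over Q, so G = Gal(f/Q) is one of the 16 transitive subgroups 6T1, ..., 6T16 of S_6. The discriminant of f is -16003008, which is not a perfect square, so G is not contained in A_6. The transitive groups of degree 6 not contained in A_6 are: C_6 (6T1, order 6), S_3 (6T2, order 6), D_6 (6T3, order 12), C_3 x S_3 (6T5, order 18), A_4 x C_2 (6T6, order 24), S_4 (6T8, order 24), S_3 x S_3 (6T9, order 36), S_4 x C_2 (6T11, order 48), (S_3 x S_3) : C_2 (6T13, order 72), PGL(2,5) (6T14, order 120), S_6 (6T16, order 720). By Dedekind's theorem, for a prime p not dividing disc(f) the degrees of the irreducible factors of f mod p form the cycle type of an element of G. Factoring f modulo the 21 such primes p <= 89 (skipping 2, 3, 7, which divide the discriminant), each new pattern first appears at: mod 5: f = (x^6 + 2x^5 + 3x^4 + 2x^3 + x^2 + 3x + 1), pattern 6; mod 11: f = (x)(x^5 + x^4 + 8x^3 + 6x^2 + 9x + 2), pattern 5+1; mod 13: f = (x + 3)(x + 7)(x^4 + 2x^3 + 9x^2 + 11x + 7), pattern 4+1+1; mod 23: f = (x + 5)(x + 9)(x^2 + 9x + 16)(x^2 + 12x + 14), pattern 2+2+1+1; mod 43: f = (x^3 + 25x^2 + 24x + 21)(x^3 + 30x^2 + 20x + 16), pattern 3+3; mod 61: f = (x^2 + 36x + 40)(x^2 + 47x + 41)(x^2 + 51x + 35), pattern 2+2+2. No other pattern occurs in this range, so the set of observed cycle types is {6, 5+1, 4+1+1, 2+2+1+1, 3+3, 2+2+2}. The candidates containing elements of all these cycle types are PGL(2,5) (6T14) of order 120, S_6 (6T16) of order 720; the others are excluded. The observed types are precisely the cycle types that occur in PGL(2,5) (6T14) (apart from the identity). Each of the other remaining candidates has further cycle types, and by the Chebotarev density theorem the matching factorization patterns would occur for a proportion of primes equal to their share of the group: S_6 (6T16) additionally contains elements of type 4+2, 3+2+1, 3+1+1+1, 2+1+1+1+1 (265 of its 720 elements, about 37% of primes). None of the 21 primes tested shows any such pattern (for each of these groups the chance of that is below 10^-4), which rules them out. Hence G = PGL(2,5) (6T14), of order 120.

PGL(2,5)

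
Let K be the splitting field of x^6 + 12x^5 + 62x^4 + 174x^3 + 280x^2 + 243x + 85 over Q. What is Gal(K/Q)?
The polynomial f is an irreducible sextic over Q, so G = Gal(f/Q) is one of the 16 transitive subgroups 6T1, ..., 6T16 of S_6. The discriminant of f is 109966229, which is not a perfect square, so G is not contained in A_6. The transitive groups of degree 6 not contained in A_6 are: C_6 (6T1, order 6), S_3 (6T2, order 6), D_6 (6T3, order 12), C_3 x S_3 (6T5, order 18), A_4 x C_2 (6T6, order 24), S_4 (6T8, order 24), S_3 x S_3 (6T9, order 36), S_4 x C_2 (6T11, order 48), (S_3 x S_3) : C_2 (6T13, order 72), PGL(2,5) (6T14, order 120), S_6 (6T16, order 720). By Dedekind's theorem, for a prime p not dividing disc(f) the degrees of the irreducible factors of f mod p form the cycle type of an element of G. Factoring f modulo the 4 such primes p <= 7, each new pattern first appears at: mod 2: f = (x^6 + x + 1), pattern 6; mod 5: f = (x)(x^5 + 2x^4 + 2x^3 + 4x^2 + 3), pattern 5+1; mod 7: f = (x^2 + x + 4)(x^4 + 4x^3 + 5x^2 + 6x + 2), pattern 4+2. No other pattern occurs in this range, so the set of observed cycle types is {6, 5+1, 4+2}. Among the candidates above, the only group containing elements of all these cycle types is S_6 (6T16); every other candidate lacks at least one of them. Hence G = S_6 (6T16), of order 720.

S_6 (also written S6)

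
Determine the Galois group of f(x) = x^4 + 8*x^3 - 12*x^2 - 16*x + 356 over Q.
The polynomial is an irreducible quartic over Q and its discriminant is -14447280128, which is not a perfect square, so the Galois group is not contained in A_4. The resolvent cubic y^3 + 12*y^2 - 1552*y - 40128 has exactly one rational root, so the Galois group is C_4 or D_4. The quartic remains irreducible over Q(sqrt(disc)), so the group is D_4.

D_4, the dihedral group of order 8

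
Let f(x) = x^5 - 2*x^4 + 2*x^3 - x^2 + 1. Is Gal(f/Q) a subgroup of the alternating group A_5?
The polynomial is irreducible of degree 5 over Q. Its discriminant is 2209 = 47^2, a perfect square. A Galois group lies in the alternating group exactly when the discriminant is a square in Q, so the Galois group (D_5) is contained in A_5.

Yes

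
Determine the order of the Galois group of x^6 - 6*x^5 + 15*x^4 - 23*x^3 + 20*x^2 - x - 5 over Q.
720

The degree of the splitting field over Q equals the order of the Galois group, so first determine the group. The polynomial f is an irreducible sextic over Q, so G = Gal(f/Q) is one of the 16 transitive subgroups 6T1, ..., 6T16 of S_6. The discriminant of f is 14386709, which is not a perfect square, so G is not contained in A_6. The transitive groups of degree 6 not contained in A_6 are: C_6 (6T1, order 6), S_3 (6T2, order 6), D_6 (6T3, order 12), C_3 x S_3 (6T5, order 18), A_4 x C_2 (6T6, order 24), S_4 (6T8, order 24), S_3 x S_3 (6T9, order 36), S_4 x C_2 (6T11, order 48), (S_3 x S_3) : C_2 (6T13, order 72), PGL(2,5) (6T14, order 120), S_6 (6T16, order 720). By Dedekind's theorem, for a prime p not dividing disc(f) the degrees of the irreducible factors of f mod p form the cycle type of an element of G. Factoring f modulo the 4 such primes p <= 7, each new pattern first appears at: mod 2: f = (x^6 + x^4 + x^3 + x + 1), pattern 6; mod 5: f = (x)(x^5 + 4x^4 + 2x^2 + 4), pattern 5+1; mod 7: f = (x^2 + 2)(x^4 + x^3 + 6x^2 + 3x + 1), pattern 4+2. No other pattern occurs in this range, so the set of observed cycle types is {6, 5+1, 4+2}. Among the candidates above, the only group containing elements of all these cycle types is S_6 (6T16); every other candidate lacks at least one of them. Hence G = S_6 (6T16), of order 720. The Galois group S_6 (6T16) has order 720, so the splitting field has degree 720 over Q.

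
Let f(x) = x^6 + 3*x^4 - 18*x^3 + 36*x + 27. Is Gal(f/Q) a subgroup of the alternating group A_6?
No

The polynomial is irreducible of degree 6 over Q. Its discriminant is -28010528989632, which is not a perfect square. A Galois group lies in the alternating group exactly when the discriminant is a square in Q, so the Galois group (PGL(2,5)) is not contained in A_6.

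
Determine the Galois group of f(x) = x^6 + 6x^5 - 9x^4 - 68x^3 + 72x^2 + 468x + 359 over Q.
The polynomial f is an irreducible sextic over Q, so G = Gal(f/Q) is one of the 16 transitive subgroups 6T1, ..., 6T16 of S_6. The discriminant of f is -9221581132716096, which is not a perfect square, so G is not contained in A_6. The transitive groups of degree 6 not contained in A_6 are: C_6 (6T1, order 6), S_3 (6T2, order 6), D_6 (6T3, order 12), C_3 x S_3 (6T5, order 18), A_4 x C_2 (6T6, order 24), S_4 (6T8, order 24), S_3 x S_3 (6T9, order 36), S_4 x C_2 (6T11, order 48), (S_3 x S_3) : C_2 (6T13, order 72), PGL(2,5) (6T14, order 120), S_6 (6T16, order 720). By Dedekind's theorem, for a prime p not dividing disc(f) the degrees of the irreducible factors of f mod p form the cycle type of an element of G. Factoring f modulo the 33 such primes p <= 149 (skipping 2, 3, which divide the discriminant), each new pattern first appears at: mod 5: f = (x^3 + 2x + 4)(x^3 + x^2 + 4x + 1), pattern 3+3; mod 7: f = (x^6 + 6x^5 + 5x^4 + 2x^3 + 2x^2 + 6x + 2), pattern 6; mod 17: f = (x + 1)(x + 2)(x^2 + 7x + 11)(x^2 + 13x + 14), pattern 2+2+1+1; mod 19: f = (x + 3)(x + 4)(x + 7)(x + 16)(x^2 + 14x + 8), pattern 2+1+1+1+1; mod 71: f = (x^2 + 9x + 54)(x^2 + 24x + 32)(x^2 + 44x + 12), pattern 2+2+2. No other pattern occurs in this range, so the set of observed cycle types is {3+3, 6, 2+2+1+1, 2+1+1+1+1, 2+2+2}. The candidates containing elements of all these cycle types are A_4 x C_2 (6T6) of order 24, S_4 x C_2 (6T11) of order 48, (S_3 x S_3) : C_2 (6T13) of order 72, S_6 (6T16) of order 720; the others are excluded. The observed types are precisely the cycle types that occur in A_4 x C_2 (6T6) (apart from the identity). Each of the other remaining candidates has further cycle types, and by the Chebotarev density theorem the matching factorization patterns would occur for a proportion of primes equal to their share of the group: S_4 x C_2 (6T11) additionally contains elements of type 4+2, 4+1+1 (12 of its 48 elements, about 25% of primes); (S_3 x S_3) : C_2 (6T13) additionally contains elements of type 4+2, 3+2+1, 3+1+1+1 (34 of its 72 elements, about 47% of primes); S_6 (6T16) additionally contains elements of type 5+1, 4+2, 4+1+1, 3+2+1, 3+1+1+1 (484 of its 720 elements, about 67% of primes). None of the 33 primes tested shows any such pattern (for each of these groups the chance of that is below 10^-4), which rules them out. Hence G = A_4 x C_2 (6T6), of order 24.

6T6: A_4 x C_2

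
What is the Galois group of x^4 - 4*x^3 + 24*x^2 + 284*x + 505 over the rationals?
V_4 (also written V4)

The polynomial is an irreducible quartic over Q and its discriminant is 30611001600 = 174960^2, a perfect square, so the Galois group is contained in A_4. The resolvent cubic y^3 - 24*y^2 - 3156*y - 40256 splits completely over Q, which gives the Klein four-group V_4.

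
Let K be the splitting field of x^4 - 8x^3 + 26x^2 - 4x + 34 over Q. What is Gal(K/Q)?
V_4 (order 4)

The polynomial is an irreducible quartic over Q and its discriminant is 122943744 = 11088^2, a perfect square, so the Galois group is contained in A_4. The resolvent cubic y^3 - 26*y^2 - 104*y + 1344 splits completely over Q, which gives the Klein four-group V_4.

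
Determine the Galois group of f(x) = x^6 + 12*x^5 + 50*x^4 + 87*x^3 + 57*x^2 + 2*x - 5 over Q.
The polynomial f is an irreducible sextic over Q, so G = Gal(f/Q) is one of the 16 transitive subgroups 6T1, ..., 6T16 of S_6. The discriminant of f is 30991489 = 5567^2, a perfect square, so G is contained in A_6. The transitive groups of degree 6 contained in A_6 are: A_4 (6T4, order 12), S_4 (6T7, order 24), (C_3 x C_3) : C_4 (6T10, order 36), PSL(2,5) (6T12, order 60), A_6 (6T15, order 360). By Dedekind's theorem, for a prime p not dividing disc(f) the degrees of the irreducible factors of f mod p form the cycle type of an element of G. Factoring f modulo the 21 such primes p <= 79 (skipping 19, which divides the discriminant), each new pattern first appears at: mod 2: f = (x + 1)(x^5 + x^4 + x^3 + x + 1), pattern 5+1; mod 7: f = (x^3 + x^2 + 3x + 5)(x^3 + 4x^2 + x + 6), pattern 3+3; mod 61: f = (x + 4)(x + 26)(x^2 + 50x + 13)(x^2 + 54x + 30), pattern 2+2+1+1. No other pattern occurs in this range, so the set of observed cycle types is {5+1, 3+3, 2+2+1+1}. The candidates containing elements of all these cycle types are PSL(2,5) (6T12) of order 60, A_6 (6T15) of order 360; the others are excluded. The observed types are precisely the cycle types that occur in PSL(2,5) (6T12) (apart from the identity). Each of the other remaining candidates has further cycle types, and by the Chebotarev density theorem the matching factorization patterns would occur for a proportion of primes equal to their share of the group: A_6 (6T15) additionally contains elements of type 4+2, 3+1+1+1 (130 of its 360 elements, about 36% of primes). None of the 21 primes tested shows any such pattern (for each of these groups the chance of that is below 10^-4), which rules them out. Hence G = PSL(2,5) (6T12), of order 60.

PSL(2,5)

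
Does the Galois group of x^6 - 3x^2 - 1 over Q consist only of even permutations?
Yes

The polynomial is irreducible of degree 6 over Q. Its discriminant is 419904 = 648^2, a perfect square. A Galois group lies in the alternating group exactly when the discriminant is a square in Q, so the Galois group (A_4) is contained in A_6.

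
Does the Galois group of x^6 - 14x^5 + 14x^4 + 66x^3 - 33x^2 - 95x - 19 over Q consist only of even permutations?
The polynomial is irreducible of degree 6 over Q. Its discriminant is 1770264843169 = 1330513^2, a perfect square. A Galois group lies in the alternating group exactly when the discriminant is a square in Q, so the Galois group (PSL(2,5)) is contained in A_6.

Yes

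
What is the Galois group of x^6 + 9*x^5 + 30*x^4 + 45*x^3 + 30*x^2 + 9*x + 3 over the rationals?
S_3 (also written S3)

The polynomial f is an irreducible sextic over Q, so G = Gal(f/Q) is one of the 16 transitive subgroups 6T1, ..., 6T16 of S_6. The discriminant of f is -34992, which is not a perfect square, so G is not contained in A_6. The transitive groups of degree 6 not contained in A_6 are: C_6 (6T1, order 6), S_3 (6T2, order 6), D_6 (6T3, order 12), C_3 x S_3 (6T5, order 18), A_4 x C_2 (6T6, order 24), S_4 (6T8, order 24), S_3 x S_3 (6T9, order 36), S_4 x C_2 (6T11, order 48), (S_3 x S_3) : C_2 (6T13, order 72), PGL(2,5) (6T14, order 120), S_6 (6T16, order 720). By Dedekind's theorem, for a prime p not dividing disc(f) the degrees of the irreducible factors of f mod p form the cycle type of an element of G. Factoring f modulo the 23 such primes p <= 97 (skipping 2, 3, which divide the discriminant), each new pattern first appears at: mod 5: f = (x^2 + 2)(x^2 + x + 1)(x^2 + 3x + 4), pattern 2+2+2; mod 7: f = (x^3 + 5x + 5)(x^3 + 2x^2 + 4x + 2), pattern 3+3; mod 31: f = (x + 5)(x + 9)(x + 11)(x + 23)(x + 25)(x + 29), pattern 1+1+1+1+1+1. No other pattern occurs in this range, so the set of observed cycle types is {2+2+2, 3+3, 1+1+1+1+1+1}. The candidates containing elements of all these cycle types are C_6 (6T1) of order 6, S_3 (6T2) of order 6, D_6 (6T3) of order 12, C_3 x S_3 (6T5) of order 18, A_4 x C_2 (6T6) of order 24, S_4 (6T8) of order 24, S_3 x S_3 (6T9) of order 36, S_4 x C_2 (6T11) of order 48, (S_3 x S_3) : C_2 (6T13) of order 72, PGL(2,5) (6T14) of order 120, S_6 (6T16) of order 720; the others are excluded. The observed types are precisely the cycle types that occur in S_3 (6T2). Each of the other remaining candidates has further cycle types, and by the Chebotarev density theorem the matching factorization patterns would occur for a proportion of primes equal to their share of the group: C_6 (6T1) additionally contains elements of type 6 (2 of its 6 elements, about 33% of primes); D_6 (6T3) additionally contains elements of type 6, 2+2+1+1 (5 of its 12 elements, about 42% of primes); C_3 x S_3 (6T5) additionally contains elements of type 6, 3+1+1+1 (10 of its 18 elements, about 56% of primes); A_4 x C_2 (6T6) additionally contains elements of type 6, 2+2+1+1, 2+1+1+1+1 (14 of its 24 elements, about 58% of primes); S_4 (6T8) additionally contains elements of type 4+1+1, 2+2+1+1 (9 of its 24 elements, about 38% of primes); S_3 x S_3 (6T9) additionally contains elements of type 6, 3+1+1+1, 2+2+1+1 (25 of its 36 elements, about 69% of primes); S_4 x C_2 (6T11) additionally contains elements of type 6, 4+2, 4+1+1, 2+2+1+1, 2+1+1+1+1 (32 of its 48 elements, about 67% of primes); (S_3 x S_3) : C_2 (6T13) additionally contains elements of type 6, 4+2, 3+2+1, 3+1+1+1, 2+2+1+1, 2+1+1+1+1 (61 of its 72 elements, about 85% of primes); PGL(2,5) (6T14) additionally contains elements of type 6, 5+1, 4+1+1, 2+2+1+1 (89 of its 120 elements, about 74% of primes); S_6 (6T16) additionally contains elements of type 6, 5+1, 4+2, 4+1+1, 3+2+1, 3+1+1+1, 2+2+1+1, 2+1+1+1+1 (664 of its 720 elements, about 92% of primes). None of the 23 primes tested shows any such pattern (for each of these groups the chance of that is below 10^-4), which rules them out. Hence G = S_3 (6T2), of order 6.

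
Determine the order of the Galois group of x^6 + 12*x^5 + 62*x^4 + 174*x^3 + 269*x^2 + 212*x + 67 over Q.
24

The degree of the splitting field over Q equals the order of the Galois group, so first determine the group. The polynomial f is an irreducible sextic over Q, so G = Gal(f/Q) is one of the 16 transitive subgroups 6T1, ..., 6T16 of S_6. The discriminant of f is 276091456 = 16616^2, a perfect square, so G is contained in A_6. The transitive groups of degree 6 contained in A_6 are: A_4 (6T4, order 12), S_4 (6T7, order 24), (C_3 x C_3) : C_4 (6T10, order 36), PSL(2,5) (6T12, order 60), A_6 (6T15, order 360). By Dedekind's theorem, for a prime p not dividing disc(f) the degrees of the irreducible factors of f mod p form the cycle type of an element of G. Factoring f modulo the 79 such primes p <= 421 (skipping 2, 31, 67, which divide the discriminant), each new pattern first appears at: mod 3: f = (x^2 + 2x + 2)(x^4 + x^3 + x^2 + 2x + 2), pattern 4+2; mod 5: f = (x^3 + x + 4)(x^3 + 2x^2 + x + 3), pattern 3+3; mod 11: f = (x + 3)(x + 8)(x^2 + 2x + 6)(x^2 + 10x + 1), pattern 2+2+1+1. No other pattern occurs in this range, so the set of observed cycle types is {4+2, 3+3, 2+2+1+1}. The candidates containing elements of all these cycle types are S_4 (6T7) of order 24, (C_3 x C_3) : C_4 (6T10) of order 36, A_6 (6T15) of order 360; the others are excluded. The observed types are precisely the cycle types that occur in S_4 (6T7) (apart from the identity). Each of the other remaining candidates has further cycle types, and by the Chebotarev density theorem the matching factorization patterns would occur for a proportion of primes equal to their share of the group: (C_3 x C_3) : C_4 (6T10) additionally contains elements of type 3+1+1+1 (4 of its 36 elements, about 11% of primes); A_6 (6T15) additionally contains elements of type 5+1, 3+1+1+1 (184 of its 360 elements, about 51% of primes). None of the 79 primes tested shows any such pattern (for each of these groups the chance of that is below 10^-4), which rules them out. Hence G = S_4 (6T7), of order 24. The Galois group S_4 (6T7) has order 24, so the splitting field has degree 24 over Q.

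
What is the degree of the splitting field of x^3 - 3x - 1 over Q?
3

The degree of the splitting field over Q equals the order of the Galois group, so first determine the group. The polynomial is an irreducible cubic over Q and its discriminant is 81 = 9^2, a perfect square. For an irreducible cubic, a square discriminant forces the Galois group to be A_3, the cyclic group of order 3. The Galois group C_3 (3T1) has order 3, so the splitting field has degree 3 over Q.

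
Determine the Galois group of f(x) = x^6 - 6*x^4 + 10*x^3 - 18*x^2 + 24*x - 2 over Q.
The polynomial f is an irreducible sextic over Q, so G = Gal(f/Q) is one of the 16 transitive subgroups 6T1, ..., 6T16 of S_6. The discriminant of f is 297538935552, which is not a perfect square, so G is not contained in A_6. The transitive groups of degree 6 not contained in A_6 are: C_6 (6T1, order 6), S_3 (6T2, order 6), D_6 (6T3, order 12), C_3 x S_3 (6T5, order 18), A_4 x C_2 (6T6, order 24), S_4 (6T8, order 24), S_3 x S_3 (6T9, order 36), S_4 x C_2 (6T11, order 48), (S_3 x S_3) : C_2 (6T13, order 72), PGL(2,5) (6T14, order 120), S_6 (6T16, order 720). By Dedekind's theorem, for a prime p not dividing disc(f) the degrees of the irreducible factors of f mod p form the cycle type of an element of G. Factoring f modulo the 23 such primes p <= 97 (skipping 2, 3, which divide the discriminant), each new pattern first appears at: mod 5: f = (x^6 + 4x^4 + 2x^2 + 4x + 3), pattern 6; mod 11: f = (x + 6)(x + 9)(x^2 + 2x + 5)(x^2 + 5x + 7), pattern 2+2+1+1; mod 13: f = (x + 2)(x + 4)(x + 7)(x^3 + 9x + 6), pattern 3+1+1+1; mod 31: f = (x^2 + 4x + 6)(x^2 + 8x + 5)(x^2 + 19x + 2), pattern 2+2+2; mod 97: f = (x^3 + 27x + 72)(x^3 + 64x + 35), pattern 3+3. No other pattern occurs in this range, so the set of observed cycle types is {6, 2+2+1+1, 3+1+1+1, 2+2+2, 3+3}. The candidates containing elements of all these cycle types are S_3 x S_3 (6T9) of order 36, (S_3 x S_3) : C_2 (6T13) of order 72, S_6 (6T16) of order 720; the others are excluded. The observed types are precisely the cycle types that occur in S_3 x S_3 (6T9) (apart from the identity). Each of the other remaining candidates has further cycle types, and by the Chebotarev density theorem the matching factorization patterns would occur for a proportion of primes equal to their share of the group: (S_3 x S_3) : C_2 (6T13) additionally contains elements of type 4+2, 3+2+1, 2+1+1+1+1 (36 of its 72 elements, about 50% of primes); S_6 (6T16) additionally contains elements of type 5+1, 4+2, 4+1+1, 3+2+1, 2+1+1+1+1 (459 of its 720 elements, about 64% of primes). None of the 23 primes tested shows any such pattern (for each of these groups the chance of that is below 10^-4), which rules them out. Hence G = S_3 x S_3 (6T9), of order 36.

S_3 x S_3 (order 36)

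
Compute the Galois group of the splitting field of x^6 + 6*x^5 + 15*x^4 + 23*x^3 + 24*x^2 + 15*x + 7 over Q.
The polynomial f is an irreducible sextic over Q, so G = Gal(f/Q) is one of the 16 transitive subgroups 6T1, ..., 6T16 of S_6. The discriminant of f is -177147, which is not a perfect square, so G is not contained in A_6. The transitive groups of degree 6 not contained in A_6 are: C_6 (6T1, order 6), S_3 (6T2, order 6), D_6 (6T3, order 12), C_3 x S_3 (6T5, order 18), A_4 x C_2 (6T6, order 24), S_4 (6T8, order 24), S_3 x S_3 (6T9, order 36), S_4 x C_2 (6T11, order 48), (S_3 x S_3) : C_2 (6T13, order 72), PGL(2,5) (6T14, order 120), S_6 (6T16, order 720). By Dedekind's theorem, for a prime p not dividing disc(f) the degrees of the irreducible factors of f mod p form the cycle type of an element of G. Factoring f modulo the 33 such primes p <= 139 (skipping 3, which divides the discriminant), each new pattern first appears at: mod 2: f = (x^6 + x^4 + x^3 + x + 1), pattern 6; mod 7: f = (x)(x + 4)(x + 6)(x^3 + 3x^2 + 3x + 5), pattern 3+1+1+1; mod 17: f = (x^2 + x + 7)(x^2 + 7x + 13)(x^2 + 15x + 4), pattern 2+2+2; mod 19: f = (x^3 + 3x^2 + 3x + 10)(x^3 + 3x^2 + 3x + 14), pattern 3+3; mod 73: f = (x + 43)(x + 44)(x + 45)(x + 52)(x + 53)(x + 61), pattern 1+1+1+1+1+1. No other pattern occurs in this range, so the set of observed cycle types is {6, 3+1+1+1, 2+2+2, 3+3, 1+1+1+1+1+1}. The candidates containing elements of all these cycle types are C_3 x S_3 (6T5) of order 18, S_3 x S_3 (6T9) of order 36, (S_3 x S_3) : C_2 (6T13) of order 72, S_6 (6T16) of order 720; the others are excluded. The observed types are precisely the cycle types that occur in C_3 x S_3 (6T5). Each of the other remaining candidates has further cycle types, and by the Chebotarev density theorem the matching factorization patterns would occur for a proportion of primes equal to their share of the group: S_3 x S_3 (6T9) additionally contains elements of type 2+2+1+1 (9 of its 36 elements, about 25% of primes); (S_3 x S_3) : C_2 (6T13) additionally contains elements of type 4+2, 3+2+1, 2+2+1+1, 2+1+1+1+1 (45 of its 72 elements, about 62% of primes); S_6 (6T16) additionally contains elements of type 5+1, 4+2, 4+1+1, 3+2+1, 2+2+1+1, 2+1+1+1+1 (504 of its 720 elements, about 70% of primes). None of the 33 primes tested shows any such pattern (for each of these groups the chance of that is below 10^-4), which rules them out. Hence G = C_3 x S_3 (6T5), of order 18.

C_3 x S_3, the group 6T5 of order 18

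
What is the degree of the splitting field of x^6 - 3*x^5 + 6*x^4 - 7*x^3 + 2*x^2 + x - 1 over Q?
24

The degree of the splitting field over Q equals the order of the Galois group, so first determine the group. The polynomial f is an irreducible sextic over Q, so G = Gal(f/Q) is one of the 16 transitive subgroups 6T1, ..., 6T16 of S_6. The discriminant of f is 810448, which is not a perfect square, so G is not contained in A_6. The transitive groups of degree 6 not contained in A_6 are: C_6 (6T1, order 6), S_3 (6T2, order 6), D_6 (6T3, order 12), C_3 x S_3 (6T5, order 18), A_4 x C_2 (6T6, order 24), S_4 (6T8, order 24), S_3 x S_3 (6T9, order 36), S_4 x C_2 (6T11, order 48), (S_3 x S_3) : C_2 (6T13, order 72), PGL(2,5) (6T14, order 120), S_6 (6T16, order 720). By Dedekind's theorem, for a prime p not dividing disc(f) the degrees of the irreducible factors of f mod p form the cycle type of an element of G. Factoring f modulo the 22 such primes p <= 89 (skipping 2, 37, which divide the discriminant), each new pattern first appears at: mod 3: f = (x^3 + x^2 + x + 2)(x^3 + 2x^2 + 1), pattern 3+3; mod 5: f = (x^2 + 3)(x^2 + 3x + 4)(x^2 + 4x + 2), pattern 2+2+2; mod 17: f = (x + 1)(x + 15)(x^4 + 15x^3 + 6x^2 + 12x + 9), pattern 4+1+1; mod 67: f = (x + 4)(x + 62)(x^2 + 66x + 40)(x^2 + 66x + 50), pattern 2+2+1+1. No other pattern occurs in this range, so the set of observed cycle types is {3+3, 2+2+2, 4+1+1, 2+2+1+1}. The candidates containing elements of all these cycle types are S_4 (6T8) of order 24, S_4 x C_2 (6T11) of order 48, PGL(2,5) (6T14) of order 120, S_6 (6T16) of order 720; the others are excluded. The observed types are precisely the cycle types that occur in S_4 (6T8) (apart from the identity). Each of the other remaining candidates has further cycle types, and by the Chebotarev density theorem the matching factorization patterns would occur for a proportion of primes equal to their share of the group: S_4 x C_2 (6T11) additionally contains elements of type 6, 4+2, 2+1+1+1+1 (17 of its 48 elements, about 35% of primes); PGL(2,5) (6T14) additionally contains elements of type 6, 5+1 (44 of its 120 elements, about 37% of primes); S_6 (6T16) additionally contains elements of type 6, 5+1, 4+2, 3+2+1, 3+1+1+1, 2+1+1+1+1 (529 of its 720 elements, about 73% of primes). None of the 22 primes tested shows any such pattern (for each of these groups the chance of that is below 10^-4), which rules them out. Hence G = S_4 (6T8), of order 24. The Galois group S_4 (6T8) has order 24, so the splitting field has degree 24 over Q.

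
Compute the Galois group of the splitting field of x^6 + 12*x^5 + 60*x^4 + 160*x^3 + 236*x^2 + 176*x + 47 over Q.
The polynomial f is an irreducible sextic over Q, so G = Gal(f/Q) is one of the 16 transitive subgroups 6T1, ..., 6T16 of S_6. The discriminant of f is 3356224 = 1832^2, a perfect square, so G is contained in A_6. The transitive groups of degree 6 contained in A_6 are: A_4 (6T4, order 12), S_4 (6T7, order 24), (C_3 x C_3) : C_4 (6T10, order 36), PSL(2,5) (6T12, order 60), A_6 (6T15, order 360). By Dedekind's theorem, for a prime p not dividing disc(f) the degrees of the irreducible factors of f mod p form the cycle type of an element of G. Factoring f modulo the 79 such primes p <= 419 (skipping 2, 229, which divide the discriminant), each new pattern first appears at: mod 3: f = (x^3 + x^2 + 2)(x^3 + 2x^2 + x + 1), pattern 3+3; mod 7: f = (x^2 + 4x + 1)(x^4 + x^3 + 6x^2 + 2x + 5), pattern 4+2; mod 23: f = (x + 11)(x + 16)(x^2 + 3x + 20)(x^2 + 5x + 1), pattern 2+2+1+1; mod 193: f = (x + 89)(x + 92)(x + 95)(x + 102)(x + 105)(x + 108), pattern 1+1+1+1+1+1. No other pattern occurs in this range, so the set of observed cycle types is {3+3, 4+2, 2+2+1+1, 1+1+1+1+1+1}. The candidates containing elements of all these cycle types are S_4 (6T7) of order 24, (C_3 x C_3) : C_4 (6T10) of order 36, A_6 (6T15) of order 360; the others are excluded. The observed types are precisely the cycle types that occur in S_4 (6T7). Each of the other remaining candidates has further cycle types, and by the Chebotarev density theorem the matching factorization patterns would occur for a proportion of primes equal to their share of the group: (C_3 x C_3) : C_4 (6T10) additionally contains elements of type 3+1+1+1 (4 of its 36 elements, about 11% of primes); A_6 (6T15) additionally contains elements of type 5+1, 3+1+1+1 (184 of its 360 elements, about 51% of primes). None of the 79 primes tested shows any such pattern (for each of these groups the chance of that is below 10^-4), which rules them out. Hence G = S_4 (6T7), of order 24.

6T7: S_4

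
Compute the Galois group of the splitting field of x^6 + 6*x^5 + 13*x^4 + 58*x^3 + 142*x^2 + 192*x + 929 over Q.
The polynomial f is an irreducible sextic over Q, so G = Gal(f/Q) is one of the 16 transitive subgroups 6T1, ..., 6T16 of S_6. The discriminant of f is -1554882624000000, which is not a perfect square, so G is not contained in A_6. The transitive groups of degree 6 not contained in A_6 are: C_6 (6T1, order 6), S_3 (6T2, order 6), D_6 (6T3, order 12), C_3 x S_3 (6T5, order 18), A_4 x C_2 (6T6, order 24), S_4 (6T8, order 24), S_3 x S_3 (6T9, order 36), S_4 x C_2 (6T11, order 48), (S_3 x S_3) : C_2 (6T13, order 72), PGL(2,5) (6T14, order 120), S_6 (6T16, order 720). By Dedekind's theorem, for a prime p not dividing disc(f) the degrees of the irreducible factors of f mod p form the cycle type of an element of G. Factoring f modulo the 17 such primes p <= 79 (skipping 2, 3, 5, 31, 53, which divide the discriminant), each new pattern first appears at: mod 7: f = (x^6 + 6x^5 + 6x^4 + 2x^3 + 2x^2 + 3x + 5), pattern 6; mod 11: f = (x^2 + 2x + 6)(x^2 + 6x + 1)(x^2 + 9x + 10), pattern 2+2+2; mod 13: f = (x^2 + 3x + 5)(x^4 + 3x^3 + 12x^2 + 7x + 9), pattern 4+2; mod 23: f = (x + 16)(x + 17)(x^4 + 19x^3 + 11x^2 + x + 15), pattern 4+1+1; mod 37: f = (x + 7)(x + 8)(x^2 + 30x + 27)(x^2 + 35x + 14), pattern 2+2+1+1; mod 41: f = (x^3 + 18x^2 + 22x + 18)(x^3 + 29x^2 + 2x + 22), pattern 3+3; mod 47: f = (x + 5)(x + 18)(x + 21)(x + 31)(x^2 + 25x + 8), pattern 2+1+1+1+1. No other pattern occurs in this range, so the set of observed cycle types is {6, 2+2+2, 4+2, 4+1+1, 2+2+1+1, 3+3, 2+1+1+1+1}. The candidates containing elements of all these cycle types are S_4 x C_2 (6T11) of order 48, S_6 (6T16) of order 720; the others are excluded. The observed types are precisely the cycle types that occur in S_4 x C_2 (6T11) (apart from the identity). Each of the other remaining candidates has further cycle types, and by the Chebotarev density theorem the matching factorization patterns would occur for a proportion of primes equal to their share of the group: S_6 (6T16) additionally contains elements of type 5+1, 3+2+1, 3+1+1+1 (304 of its 720 elements, about 42% of primes). None of the 17 primes tested shows any such pattern (for each of these groups the chance of that is below 10^-4), which rules them out. Hence G = S_4 x C_2 (6T11), of order 48.

S_4 x C_2 (also written S4xC2)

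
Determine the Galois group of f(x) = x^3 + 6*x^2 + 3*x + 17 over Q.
The polynomial is an irreducible cubic over Q and its discriminant is -16767, which is not a perfect square. For an irreducible cubic, a non-square discriminant gives Galois group S_3.

3T2: S_3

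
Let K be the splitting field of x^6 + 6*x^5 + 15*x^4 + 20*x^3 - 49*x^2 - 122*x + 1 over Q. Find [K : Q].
The degree of the splitting field over Q equals the order of the Galois group, so first determine the group. The polynomial f is an irreducible sextic over Q, so G = Gal(f/Q) is one of the 16 transitive subgroups 6T1, ..., 6T16 of S_6. The discriminant of f is -3603718079512576, which is not a perfect square, so G is not contained in A_6. The transitive groups of degree 6 not contained in A_6 are: C_6 (6T1, order 6), S_3 (6T2, order 6), D_6 (6T3, order 12), C_3 x S_3 (6T5, order 18), A_4 x C_2 (6T6, order 24), S_4 (6T8, order 24), S_3 x S_3 (6T9, order 36), S_4 x C_2 (6T11, order 48), (S_3 x S_3) : C_2 (6T13, order 72), PGL(2,5) (6T14, order 120), S_6 (6T16, order 720). By Dedekind's theorem, for a prime p not dividing disc(f) the degrees of the irreducible factors of f mod p form the cycle type of an element of G. Factoring f modulo the 67 such primes p <= 347 (skipping 2, 229, which divide the discriminant), each new pattern first appears at: mod 3: f = (x^6 + 2x^3 + 2x^2 + x + 1), pattern 6; mod 5: f = (x^3 + 2x^2 + 4x + 4)(x^3 + 4x^2 + 3x + 4), pattern 3+3; mod 7: f = (x + 4)(x + 5)(x^4 + 4x^3 + x^2 + x + 6), pattern 4+1+1; mod 13: f = (x^2 + 2x + 8)(x^4 + 4x^3 + 12x^2 + 3x + 5), pattern 4+2; mod 23: f = (x^2 + 2x + 3)(x^2 + 12x + 14)(x^2 + 15x + 17), pattern 2+2+2; mod 29: f = (x + 10)(x + 21)(x^2 + 27)(x^2 + 4x + 2), pattern 2+2+1+1; mod 193: f = (x + 6)(x + 13)(x + 89)(x + 106)(x + 182)(x + 189), pattern 1+1+1+1+1+1; mod 347: f = (x + 7)(x + 46)(x + 303)(x + 342)(x^2 + 2x + 327), pattern 2+1+1+1+1. No other pattern occurs in this range, so the set of observed cycle types is {6, 3+3, 4+1+1, 4+2, 2+2+2, 2+2+1+1, 1+1+1+1+1+1, 2+1+1+1+1}. The candidates containing elements of all these cycle types are S_4 x C_2 (6T11) of order 48, S_6 (6T16) of order 720; the others are excluded. The observed types are precisely the cycle types that occur in S_4 x C_2 (6T11). Each of the other remaining candidates has further cycle types, and by the Chebotarev density theorem the matching factorization patterns would occur for a proportion of primes equal to their share of the group: S_6 (6T16) additionally contains elements of type 5+1, 3+2+1, 3+1+1+1 (304 of its 720 elements, about 42% of primes). None of the 67 primes tested shows any such pattern (for each of these groups the chance of that is below 10^-4), which rules them out. Hence G = S_4 x C_2 (6T11), of order 48. The Galois group S_4 x C_2 (6T11) has order 48, so the splitting field has degree 48 over Q.

48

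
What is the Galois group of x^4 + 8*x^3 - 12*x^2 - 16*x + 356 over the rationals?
The polynomial is an irreducible quartic over Q and its discriminant is -14447280128, which is not a perfect square, so the Galois group is not contained in A_4. The resolvent cubic y^3 + 12*y^2 - 1552*y - 40128 has exactly one rational root, so the Galois group is C_4 or D_4. The quartic remains irreducible over Q(sqrt(disc)), so the group is D_4.

D_4, the dihedral group of order 8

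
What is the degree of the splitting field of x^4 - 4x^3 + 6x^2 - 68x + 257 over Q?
12

The degree of the splitting field over Q equals the order of the Galois group, so first determine the group. The polynomial is an irreducible quartic over Q and its discriminant is 1358954496 = 36864^2, a perfect square, so the Galois group is contained in A_4. The resolvent cubic y^3 - 6*y^2 - 756*y - 2568 is irreducible over Q. An irreducible resolvent with square discriminant gives A_4. The Galois group A_4 (4T4) has order 12, so the splitting field has degree 12 over Q.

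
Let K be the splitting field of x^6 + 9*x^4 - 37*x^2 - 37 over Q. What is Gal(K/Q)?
S_4, S_4(6c), the S_4-action on 6 points not in A_6

The polynomial f is an irreducible sextic over Q, so G = Gal(f/Q) is one of the 16 transitive subgroups 6T1, ..., 6T16 of S_6. The discriminant of f is 870211913777152, which is not a perfect square, so G is not contained in A_6. The transitive groups of degree 6 not contained in A_6 are: C_6 (6T1, order 6), S_3 (6T2, order 6), D_6 (6T3, order 12), C_3 x S_3 (6T5, order 18), A_4 x C_2 (6T6, order 24), S_4 (6T8, order 24), S_3 x S_3 (6T9, order 36), S_4 x C_2 (6T11, order 48), (S_3 x S_3) : C_2 (6T13, order 72), PGL(2,5) (6T14, order 120), S_6 (6T16, order 720). By Dedekind's theorem, for a prime p not dividing disc(f) the degrees of the irreducible factors of f mod p form the cycle type of an element of G. Factoring f modulo the 22 such primes p <= 89 (skipping 2, 37, which divide the discriminant), each new pattern first appears at: mod 3: f = (x^3 + x^2 + 2x + 1)(x^3 + 2x^2 + 2x + 2), pattern 3+3; mod 5: f = (x^2 + 2)(x^2 + 2x + 3)(x^2 + 3x + 3), pattern 2+2+2; mod 17: f = (x + 3)(x + 14)(x^4 + x^2 + 6), pattern 4+1+1; mod 67: f = (x + 9)(x + 58)(x^2 + 25)(x^2 + 65), pattern 2+2+1+1. No other pattern occurs in this range, so the set of observed cycle types is {3+3, 2+2+2, 4+1+1, 2+2+1+1}. The candidates containing elements of all these cycle types are S_4 (6T8) of order 24, S_4 x C_2 (6T11) of order 48, PGL(2,5) (6T14) of order 120, S_6 (6T16) of order 720; the others are excluded. The observed types are precisely the cycle types that occur in S_4 (6T8) (apart from the identity). Each of the other remaining candidates has further cycle types, and by the Chebotarev density theorem the matching factorization patterns would occur for a proportion of primes equal to their share of the group: S_4 x C_2 (6T11) additionally contains elements of type 6, 4+2, 2+1+1+1+1 (17 of its 48 elements, about 35% of primes); PGL(2,5) (6T14) additionally contains elements of type 6, 5+1 (44 of its 120 elements, about 37% of primes); S_6 (6T16) additionally contains elements of type 6, 5+1, 4+2, 3+2+1, 3+1+1+1, 2+1+1+1+1 (529 of its 720 elements, about 73% of primes). None of the 22 primes tested shows any such pattern (for each of these groups the chance of that is below 10^-4), which rules them out. Hence G = S_4 (6T8), of order 24.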